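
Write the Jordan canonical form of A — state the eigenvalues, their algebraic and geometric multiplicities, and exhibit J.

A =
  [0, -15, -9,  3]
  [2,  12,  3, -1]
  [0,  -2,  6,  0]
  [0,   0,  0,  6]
J_3(6) ⊕ J_1(6)

The characteristic polynomial is
  det(x·I − A) = x^4 - 24*x^3 + 216*x^2 - 864*x + 1296 = (x - 6)^4

Eigenvalues and multiplicities (the geometric multiplicity of λ is n − rank(A − λI), which equals the number of Jordan blocks for λ):
  λ = 6: algebraic multiplicity = 4, geometric multiplicity = 2

Determining the block sizes for each eigenvalue:
  λ = 6: with am = 4 and gm = 2, the partition is not yet determined (e.g. several partitions of 4 into 2 parts exist). Let N = A − (6)·I. Computing rank(N^1) = 2, rank(N^2) = 1, rank(N^3) = 0; the number of blocks of size ≥ j is rank(N^{j−1}) − rank(N^j), giving [2, 1, 1]. So we have 1 block(s) of size 3, 1 block(s) of size 1 → block sizes [3, 1]

Assembling the blocks gives a Jordan form
J =
  [6, 1, 0, 0]
  [0, 6, 1, 0]
  [0, 0, 6, 0]
  [0, 0, 0, 6]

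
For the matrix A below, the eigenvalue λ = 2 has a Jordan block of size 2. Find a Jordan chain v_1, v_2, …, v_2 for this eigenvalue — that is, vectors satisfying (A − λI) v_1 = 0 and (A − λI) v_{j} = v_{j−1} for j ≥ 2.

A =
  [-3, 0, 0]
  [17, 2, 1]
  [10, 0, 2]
A Jordan chain for λ = 2 of length 2:
v_1 = (0, 1, 0)ᵀ
v_2 = (0, 0, 1)ᵀ

Let N = A − (2)·I. We want v_2 with N^2 v_2 = 0 but N^1 v_2 ≠ 0; then v_{j-1} := N · v_j for j = 2, …, 2.

Pick v_2 = (0, 0, 1)ᵀ.
Then v_1 = N · v_2 = (0, 1, 0)ᵀ.

Sanity check: (A − (2)·I) v_1 = (0, 0, 0)ᵀ = 0. ✓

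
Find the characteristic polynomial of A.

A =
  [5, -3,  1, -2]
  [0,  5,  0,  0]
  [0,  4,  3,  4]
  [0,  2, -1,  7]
x^4 - 20*x^3 + 150*x^2 - 500*x + 625

Expanding det(x·I − A) (e.g. by cofactor expansion or by noting that A is similar to its Jordan form J, which has the same characteristic polynomial as A) gives
  χ_A(x) = x^4 - 20*x^3 + 150*x^2 - 500*x + 625
which factors as (x - 5)^4. The eigenvalues (with algebraic multiplicities) are λ = 5 with multiplicity 4.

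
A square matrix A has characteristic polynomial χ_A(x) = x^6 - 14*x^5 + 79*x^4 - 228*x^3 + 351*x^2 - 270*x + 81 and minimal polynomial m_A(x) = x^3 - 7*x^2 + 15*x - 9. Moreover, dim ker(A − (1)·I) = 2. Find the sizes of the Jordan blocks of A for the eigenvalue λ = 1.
Block sizes for λ = 1: [1, 1]

Step 1 — from the characteristic polynomial, algebraic multiplicity of λ = 1 is 2. From dim ker(A − (1)·I) = 2, there are exactly 2 Jordan blocks for λ = 1.
Step 2 — from the minimal polynomial, the factor (x − 1) tells us the largest block for λ = 1 has size 1.
Step 3 — with total size 2, 2 blocks, and largest block 1, the block sizes (in nonincreasing order) are [1, 1].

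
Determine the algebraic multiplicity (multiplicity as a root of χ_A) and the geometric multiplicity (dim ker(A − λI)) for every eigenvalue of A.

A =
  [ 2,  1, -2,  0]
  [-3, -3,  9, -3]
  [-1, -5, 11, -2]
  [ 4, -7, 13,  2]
λ = 3: alg = 4, geom = 2

Step 1 — factor the characteristic polynomial to read off the algebraic multiplicities:
  χ_A(x) = (x - 3)^4

Step 2 — compute geometric multiplicities via the rank-nullity identity g(λ) = n − rank(A − λI):
  rank(A − (3)·I) = 2, so dim ker(A − (3)·I) = n − 2 = 2

Summary:
  λ = 3: algebraic multiplicity = 4, geometric multiplicity = 2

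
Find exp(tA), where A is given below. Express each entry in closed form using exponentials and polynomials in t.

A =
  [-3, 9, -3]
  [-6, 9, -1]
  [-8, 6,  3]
e^{tA} =
  [3*t^2*exp(3*t) - 6*t*exp(3*t) + exp(3*t), -9*t^2*exp(3*t) + 9*t*exp(3*t), 9*t^2*exp(3*t)/2 - 3*t*exp(3*t)]
  [4*t^2*exp(3*t) - 6*t*exp(3*t), -12*t^2*exp(3*t) + 6*t*exp(3*t) + exp(3*t), 6*t^2*exp(3*t) - t*exp(3*t)]
  [6*t^2*exp(3*t) - 8*t*exp(3*t), -18*t^2*exp(3*t) + 6*t*exp(3*t), 9*t^2*exp(3*t) + exp(3*t)]

Strategy: write A = P · J · P⁻¹ where J is a Jordan canonical form, so e^{tA} = P · e^{tJ} · P⁻¹, and e^{tJ} can be computed block-by-block.

A has Jordan form
J =
  [3, 1, 0]
  [0, 3, 1]
  [0, 0, 3]
(up to reordering of blocks).

Per-block formulas:
  For a 3×3 Jordan block J_3(3): exp(t · J_3(3)) = e^(3t)·(I + t·N + (t^2/2)·N^2), where N is the 3×3 nilpotent shift.

After assembling e^{tJ} and conjugating by P, we get:

e^{tA} =
  [3*t^2*exp(3*t) - 6*t*exp(3*t) + exp(3*t), -9*t^2*exp(3*t) + 9*t*exp(3*t), 9*t^2*exp(3*t)/2 - 3*t*exp(3*t)]
  [4*t^2*exp(3*t) - 6*t*exp(3*t), -12*t^2*exp(3*t) + 6*t*exp(3*t) + exp(3*t), 6*t^2*exp(3*t) - t*exp(3*t)]
  [6*t^2*exp(3*t) - 8*t*exp(3*t), -18*t^2*exp(3*t) + 6*t*exp(3*t), 9*t^2*exp(3*t) + exp(3*t)]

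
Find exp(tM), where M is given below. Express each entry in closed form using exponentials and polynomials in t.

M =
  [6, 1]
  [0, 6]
e^{tM} =
  [exp(6*t), t*exp(6*t)]
  [0, exp(6*t)]

Strategy: write M = P · J · P⁻¹ where J is a Jordan canonical form, so e^{tM} = P · e^{tJ} · P⁻¹, and e^{tJ} can be computed block-by-block.

M has Jordan form
J =
  [6, 1]
  [0, 6]
(up to reordering of blocks).

Per-block formulas:
  For a 2×2 Jordan block J_2(6): exp(t · J_2(6)) = e^(6t)·(I + t·N), where N is the 2×2 nilpotent shift.

After assembling e^{tJ} and conjugating by P, we get:

e^{tM} =
  [exp(6*t), t*exp(6*t)]
  [0, exp(6*t)]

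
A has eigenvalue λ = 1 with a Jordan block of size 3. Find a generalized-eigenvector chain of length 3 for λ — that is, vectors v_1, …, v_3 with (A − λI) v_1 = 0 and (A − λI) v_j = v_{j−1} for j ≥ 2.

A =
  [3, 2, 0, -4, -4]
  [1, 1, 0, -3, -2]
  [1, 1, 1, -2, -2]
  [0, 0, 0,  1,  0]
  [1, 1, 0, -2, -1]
A Jordan chain for λ = 1 of length 3:
v_1 = (2, 0, 1, 0, 1)ᵀ
v_2 = (2, 1, 1, 0, 1)ᵀ
v_3 = (1, 0, 0, 0, 0)ᵀ

Let N = A − (1)·I. We want v_3 with N^3 v_3 = 0 but N^2 v_3 ≠ 0; then v_{j-1} := N · v_j for j = 3, …, 2.

Pick v_3 = (1, 0, 0, 0, 0)ᵀ.
Then v_2 = N · v_3 = (2, 1, 1, 0, 1)ᵀ.
Then v_1 = N · v_2 = (2, 0, 1, 0, 1)ᵀ.

Sanity check: (A − (1)·I) v_1 = (0, 0, 0, 0, 0)ᵀ = 0. ✓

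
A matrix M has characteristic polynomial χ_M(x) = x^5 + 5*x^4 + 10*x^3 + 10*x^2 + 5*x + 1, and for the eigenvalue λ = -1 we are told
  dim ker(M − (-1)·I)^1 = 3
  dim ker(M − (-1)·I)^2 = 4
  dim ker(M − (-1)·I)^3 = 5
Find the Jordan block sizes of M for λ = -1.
Block sizes for λ = -1: [3, 1, 1]

From the dimensions of kernels of powers, the number of Jordan blocks of size at least j is d_j − d_{j−1} where d_j = dim ker(N^j) (with d_0 = 0). Computing the differences gives [3, 1, 1].
The number of blocks of size exactly k is (#blocks of size ≥ k) − (#blocks of size ≥ k + 1), so the partition is: 2 block(s) of size 1, 1 block(s) of size 3.
In nonincreasing order the block sizes are [3, 1, 1].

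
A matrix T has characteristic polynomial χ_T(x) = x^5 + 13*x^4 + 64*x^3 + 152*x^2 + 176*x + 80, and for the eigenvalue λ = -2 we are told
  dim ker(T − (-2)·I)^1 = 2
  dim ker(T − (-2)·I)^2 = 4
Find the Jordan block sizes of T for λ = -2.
Block sizes for λ = -2: [2, 2]

From the dimensions of kernels of powers, the number of Jordan blocks of size at least j is d_j − d_{j−1} where d_j = dim ker(N^j) (with d_0 = 0). Computing the differences gives [2, 2].
The number of blocks of size exactly k is (#blocks of size ≥ k) − (#blocks of size ≥ k + 1), so the partition is: 2 block(s) of size 2.
In nonincreasing order the block sizes are [2, 2].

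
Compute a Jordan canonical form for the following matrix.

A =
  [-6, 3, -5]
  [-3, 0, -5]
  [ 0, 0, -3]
J_2(-3) ⊕ J_1(-3)

The characteristic polynomial is
  det(x·I − A) = x^3 + 9*x^2 + 27*x + 27 = (x + 3)^3

Eigenvalues and multiplicities (the geometric multiplicity of λ is n − rank(A − λI), which equals the number of Jordan blocks for λ):
  λ = -3: algebraic multiplicity = 3, geometric multiplicity = 2

Determining the block sizes for each eigenvalue:
  λ = -3: 2 blocks summing to 3 forces exactly one block of size 2 and the rest size 1 → block sizes [2, 1]

Assembling the blocks gives a Jordan form
J =
  [-3,  1,  0]
  [ 0, -3,  0]
  [ 0,  0, -3]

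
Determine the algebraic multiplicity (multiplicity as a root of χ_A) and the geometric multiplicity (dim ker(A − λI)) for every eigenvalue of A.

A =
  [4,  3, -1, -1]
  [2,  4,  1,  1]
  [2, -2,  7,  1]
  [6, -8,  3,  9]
λ = 6: alg = 4, geom = 2

Step 1 — factor the characteristic polynomial to read off the algebraic multiplicities:
  χ_A(x) = (x - 6)^4

Step 2 — compute geometric multiplicities via the rank-nullity identity g(λ) = n − rank(A − λI):
  rank(A − (6)·I) = 2, so dim ker(A − (6)·I) = n − 2 = 2

Summary:
  λ = 6: algebraic multiplicity = 4, geometric multiplicity = 2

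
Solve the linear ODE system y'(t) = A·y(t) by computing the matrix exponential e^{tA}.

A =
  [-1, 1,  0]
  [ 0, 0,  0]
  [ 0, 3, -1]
e^{tA} =
  [exp(-t), 1 - exp(-t), 0]
  [0, 1, 0]
  [0, 3 - 3*exp(-t), exp(-t)]

Strategy: write A = P · J · P⁻¹ where J is a Jordan canonical form, so e^{tA} = P · e^{tJ} · P⁻¹, and e^{tJ} can be computed block-by-block.

A has Jordan form
J =
  [-1,  0, 0]
  [ 0, -1, 0]
  [ 0,  0, 0]
(up to reordering of blocks).

Per-block formulas:
  For a 1×1 block at λ = 0: exp(t · [0]) = [e^(0t)].
  For a 1×1 block at λ = -1: exp(t · [-1]) = [e^(-1t)].

After assembling e^{tJ} and conjugating by P, we get:

e^{tA} =
  [exp(-t), 1 - exp(-t), 0]
  [0, 1, 0]
  [0, 3 - 3*exp(-t), exp(-t)]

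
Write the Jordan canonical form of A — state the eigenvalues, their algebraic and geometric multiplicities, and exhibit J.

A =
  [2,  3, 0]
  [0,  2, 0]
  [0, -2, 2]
J_2(2) ⊕ J_1(2)

The characteristic polynomial is
  det(x·I − A) = x^3 - 6*x^2 + 12*x - 8 = (x - 2)^3

Eigenvalues and multiplicities (the geometric multiplicity of λ is n − rank(A − λI), which equals the number of Jordan blocks for λ):
  λ = 2: algebraic multiplicity = 3, geometric multiplicity = 2

Determining the block sizes for each eigenvalue:
  λ = 2: 2 blocks summing to 3 forces exactly one block of size 2 and the rest size 1 → block sizes [2, 1]

Assembling the blocks gives a Jordan form
J =
  [2, 1, 0]
  [0, 2, 0]
  [0, 0, 2]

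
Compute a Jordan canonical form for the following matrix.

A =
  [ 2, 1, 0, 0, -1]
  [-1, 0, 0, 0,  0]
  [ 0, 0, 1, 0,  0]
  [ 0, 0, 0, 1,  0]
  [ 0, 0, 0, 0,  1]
J_3(1) ⊕ J_1(1) ⊕ J_1(1)

The characteristic polynomial is
  det(x·I − A) = x^5 - 5*x^4 + 10*x^3 - 10*x^2 + 5*x - 1 = (x - 1)^5

Eigenvalues and multiplicities (the geometric multiplicity of λ is n − rank(A − λI), which equals the number of Jordan blocks for λ):
  λ = 1: algebraic multiplicity = 5, geometric multiplicity = 3

Determining the block sizes for each eigenvalue:
  λ = 1: with am = 5 and gm = 3, the partition is not yet determined (e.g. several partitions of 5 into 3 parts exist). Let N = A − (1)·I. Computing rank(N^1) = 2, rank(N^2) = 1, rank(N^3) = 0; the number of blocks of size ≥ j is rank(N^{j−1}) − rank(N^j), giving [3, 1, 1]. So we have 1 block(s) of size 3, 2 block(s) of size 1 → block sizes [3, 1, 1]

Assembling the blocks gives a Jordan form
J =
  [1, 1, 0, 0, 0]
  [0, 1, 1, 0, 0]
  [0, 0, 1, 0, 0]
  [0, 0, 0, 1, 0]
  [0, 0, 0, 0, 1]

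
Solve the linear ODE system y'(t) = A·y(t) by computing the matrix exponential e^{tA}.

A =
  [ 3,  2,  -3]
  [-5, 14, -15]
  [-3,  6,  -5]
e^{tA} =
  [-t*exp(4*t) + exp(4*t), 2*t*exp(4*t), -3*t*exp(4*t)]
  [-5*t*exp(4*t), 10*t*exp(4*t) + exp(4*t), -15*t*exp(4*t)]
  [-3*t*exp(4*t), 6*t*exp(4*t), -9*t*exp(4*t) + exp(4*t)]

Strategy: write A = P · J · P⁻¹ where J is a Jordan canonical form, so e^{tA} = P · e^{tJ} · P⁻¹, and e^{tJ} can be computed block-by-block.

A has Jordan form
J =
  [4, 1, 0]
  [0, 4, 0]
  [0, 0, 4]
(up to reordering of blocks).

Per-block formulas:
  For a 1×1 block at λ = 4: exp(t · [4]) = [e^(4t)].
  For a 2×2 Jordan block J_2(4): exp(t · J_2(4)) = e^(4t)·(I + t·N), where N is the 2×2 nilpotent shift.

After assembling e^{tJ} and conjugating by P, we get:

e^{tA} =
  [-t*exp(4*t) + exp(4*t), 2*t*exp(4*t), -3*t*exp(4*t)]
  [-5*t*exp(4*t), 10*t*exp(4*t) + exp(4*t), -15*t*exp(4*t)]
  [-3*t*exp(4*t), 6*t*exp(4*t), -9*t*exp(4*t) + exp(4*t)]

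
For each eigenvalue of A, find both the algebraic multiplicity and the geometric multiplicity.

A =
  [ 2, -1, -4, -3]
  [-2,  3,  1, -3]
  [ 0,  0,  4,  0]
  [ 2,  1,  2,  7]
λ = 4: alg = 4, geom = 2

Step 1 — factor the characteristic polynomial to read off the algebraic multiplicities:
  χ_A(x) = (x - 4)^4

Step 2 — compute geometric multiplicities via the rank-nullity identity g(λ) = n − rank(A − λI):
  rank(A − (4)·I) = 2, so dim ker(A − (4)·I) = n − 2 = 2

Summary:
  λ = 4: algebraic multiplicity = 4, geometric multiplicity = 2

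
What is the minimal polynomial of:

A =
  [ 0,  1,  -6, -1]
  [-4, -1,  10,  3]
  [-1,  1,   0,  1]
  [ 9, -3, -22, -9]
x^3 + 8*x^2 + 21*x + 18

The characteristic polynomial is χ_A(x) = (x + 2)^2*(x + 3)^2, so the eigenvalues are known. The minimal polynomial is
  m_A(x) = Π_λ (x − λ)^{k_λ}
where k_λ is the size of the *largest* Jordan block for λ (equivalently, the smallest k with (A − λI)^k v = 0 for every generalised eigenvector v of λ).

  λ = -3: largest Jordan block has size 2, contributing (x + 3)^2
  λ = -2: largest Jordan block has size 1, contributing (x + 2)

So m_A(x) = (x + 2)*(x + 3)^2 = x^3 + 8*x^2 + 21*x + 18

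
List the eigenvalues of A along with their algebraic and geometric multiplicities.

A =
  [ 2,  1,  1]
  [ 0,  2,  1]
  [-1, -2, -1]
λ = 1: alg = 3, geom = 1

Step 1 — factor the characteristic polynomial to read off the algebraic multiplicities:
  χ_A(x) = (x - 1)^3

Step 2 — compute geometric multiplicities via the rank-nullity identity g(λ) = n − rank(A − λI):
  rank(A − (1)·I) = 2, so dim ker(A − (1)·I) = n − 2 = 1

Summary:
  λ = 1: algebraic multiplicity = 3, geometric multiplicity = 1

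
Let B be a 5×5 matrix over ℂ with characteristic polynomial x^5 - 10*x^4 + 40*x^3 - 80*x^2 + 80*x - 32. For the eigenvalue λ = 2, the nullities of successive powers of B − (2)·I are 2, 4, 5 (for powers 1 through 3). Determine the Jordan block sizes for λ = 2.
Block sizes for λ = 2: [3, 2]

From the dimensions of kernels of powers, the number of Jordan blocks of size at least j is d_j − d_{j−1} where d_j = dim ker(N^j) (with d_0 = 0). Computing the differences gives [2, 2, 1].
The number of blocks of size exactly k is (#blocks of size ≥ k) − (#blocks of size ≥ k + 1), so the partition is: 1 block(s) of size 2, 1 block(s) of size 3.
In nonincreasing order the block sizes are [3, 2].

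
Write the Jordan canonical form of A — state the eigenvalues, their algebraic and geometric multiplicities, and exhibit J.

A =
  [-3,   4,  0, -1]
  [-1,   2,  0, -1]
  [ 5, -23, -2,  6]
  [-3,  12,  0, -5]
J_2(-2) ⊕ J_2(-2)

The characteristic polynomial is
  det(x·I − A) = x^4 + 8*x^3 + 24*x^2 + 32*x + 16 = (x + 2)^4

Eigenvalues and multiplicities (the geometric multiplicity of λ is n − rank(A − λI), which equals the number of Jordan blocks for λ):
  λ = -2: algebraic multiplicity = 4, geometric multiplicity = 2

Determining the block sizes for each eigenvalue:
  λ = -2: with am = 4 and gm = 2, the partition is not yet determined (e.g. several partitions of 4 into 2 parts exist). Let N = A − (-2)·I. Computing rank(N^1) = 2, rank(N^2) = 0; the number of blocks of size ≥ j is rank(N^{j−1}) − rank(N^j), giving [2, 2]. So we have 2 block(s) of size 2 → block sizes [2, 2]

Assembling the blocks gives a Jordan form
J =
  [-2,  1,  0,  0]
  [ 0, -2,  0,  0]
  [ 0,  0, -2,  1]
  [ 0,  0,  0, -2]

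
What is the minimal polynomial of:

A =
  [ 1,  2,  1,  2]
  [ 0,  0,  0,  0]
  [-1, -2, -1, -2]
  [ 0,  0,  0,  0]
x^2

The characteristic polynomial is χ_A(x) = x^4, so the eigenvalues are known. The minimal polynomial is
  m_A(x) = Π_λ (x − λ)^{k_λ}
where k_λ is the size of the *largest* Jordan block for λ (equivalently, the smallest k with (A − λI)^k v = 0 for every generalised eigenvector v of λ).

  λ = 0: largest Jordan block has size 2, contributing (x − 0)^2

So m_A(x) = x^2 = x^2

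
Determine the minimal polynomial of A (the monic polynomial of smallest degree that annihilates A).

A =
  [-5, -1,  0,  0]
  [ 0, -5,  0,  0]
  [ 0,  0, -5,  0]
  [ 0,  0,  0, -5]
x^2 + 10*x + 25

The characteristic polynomial is χ_A(x) = (x + 5)^4, so the eigenvalues are known. The minimal polynomial is
  m_A(x) = Π_λ (x − λ)^{k_λ}
where k_λ is the size of the *largest* Jordan block for λ (equivalently, the smallest k with (A − λI)^k v = 0 for every generalised eigenvector v of λ).

  λ = -5: largest Jordan block has size 2, contributing (x + 5)^2

So m_A(x) = (x + 5)^2 = x^2 + 10*x + 25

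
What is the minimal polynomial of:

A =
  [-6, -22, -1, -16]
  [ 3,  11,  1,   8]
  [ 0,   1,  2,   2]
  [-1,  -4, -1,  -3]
x^3 - 3*x^2 + 3*x - 1

The characteristic polynomial is χ_A(x) = (x - 1)^4, so the eigenvalues are known. The minimal polynomial is
  m_A(x) = Π_λ (x − λ)^{k_λ}
where k_λ is the size of the *largest* Jordan block for λ (equivalently, the smallest k with (A − λI)^k v = 0 for every generalised eigenvector v of λ).

  λ = 1: largest Jordan block has size 3, contributing (x − 1)^3

So m_A(x) = (x - 1)^3 = x^3 - 3*x^2 + 3*x - 1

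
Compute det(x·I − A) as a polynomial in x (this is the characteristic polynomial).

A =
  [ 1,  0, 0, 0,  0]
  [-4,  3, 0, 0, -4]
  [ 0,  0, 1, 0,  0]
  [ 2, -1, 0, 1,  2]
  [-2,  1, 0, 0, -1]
x^5 - 5*x^4 + 10*x^3 - 10*x^2 + 5*x - 1

Expanding det(x·I − A) (e.g. by cofactor expansion or by noting that A is similar to its Jordan form J, which has the same characteristic polynomial as A) gives
  χ_A(x) = x^5 - 5*x^4 + 10*x^3 - 10*x^2 + 5*x - 1
which factors as (x - 1)^5. The eigenvalues (with algebraic multiplicities) are λ = 1 with multiplicity 5.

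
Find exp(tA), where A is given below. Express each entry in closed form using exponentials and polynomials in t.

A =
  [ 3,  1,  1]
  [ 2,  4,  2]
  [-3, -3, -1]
e^{tA} =
  [t*exp(2*t) + exp(2*t), t*exp(2*t), t*exp(2*t)]
  [2*t*exp(2*t), 2*t*exp(2*t) + exp(2*t), 2*t*exp(2*t)]
  [-3*t*exp(2*t), -3*t*exp(2*t), -3*t*exp(2*t) + exp(2*t)]

Strategy: write A = P · J · P⁻¹ where J is a Jordan canonical form, so e^{tA} = P · e^{tJ} · P⁻¹, and e^{tJ} can be computed block-by-block.

A has Jordan form
J =
  [2, 1, 0]
  [0, 2, 0]
  [0, 0, 2]
(up to reordering of blocks).

Per-block formulas:
  For a 1×1 block at λ = 2: exp(t · [2]) = [e^(2t)].
  For a 2×2 Jordan block J_2(2): exp(t · J_2(2)) = e^(2t)·(I + t·N), where N is the 2×2 nilpotent shift.

After assembling e^{tJ} and conjugating by P, we get:

e^{tA} =
  [t*exp(2*t) + exp(2*t), t*exp(2*t), t*exp(2*t)]
  [2*t*exp(2*t), 2*t*exp(2*t) + exp(2*t), 2*t*exp(2*t)]
  [-3*t*exp(2*t), -3*t*exp(2*t), -3*t*exp(2*t) + exp(2*t)]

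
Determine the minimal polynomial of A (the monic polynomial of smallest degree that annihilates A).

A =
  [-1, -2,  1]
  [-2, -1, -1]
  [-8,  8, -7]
x^2 + 6*x + 9

The characteristic polynomial is χ_A(x) = (x + 3)^3, so the eigenvalues are known. The minimal polynomial is
  m_A(x) = Π_λ (x − λ)^{k_λ}
where k_λ is the size of the *largest* Jordan block for λ (equivalently, the smallest k with (A − λI)^k v = 0 for every generalised eigenvector v of λ).

  λ = -3: largest Jordan block has size 2, contributing (x + 3)^2

So m_A(x) = (x + 3)^2 = x^2 + 6*x + 9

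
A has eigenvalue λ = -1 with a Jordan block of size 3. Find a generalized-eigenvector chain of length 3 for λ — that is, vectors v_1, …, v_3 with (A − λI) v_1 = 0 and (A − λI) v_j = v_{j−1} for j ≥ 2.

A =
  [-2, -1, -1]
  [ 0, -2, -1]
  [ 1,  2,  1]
A Jordan chain for λ = -1 of length 3:
v_1 = (0, -1, 1)ᵀ
v_2 = (-1, 0, 1)ᵀ
v_3 = (1, 0, 0)ᵀ

Let N = A − (-1)·I. We want v_3 with N^3 v_3 = 0 but N^2 v_3 ≠ 0; then v_{j-1} := N · v_j for j = 3, …, 2.

Pick v_3 = (1, 0, 0)ᵀ.
Then v_2 = N · v_3 = (-1, 0, 1)ᵀ.
Then v_1 = N · v_2 = (0, -1, 1)ᵀ.

Sanity check: (A − (-1)·I) v_1 = (0, 0, 0)ᵀ = 0. ✓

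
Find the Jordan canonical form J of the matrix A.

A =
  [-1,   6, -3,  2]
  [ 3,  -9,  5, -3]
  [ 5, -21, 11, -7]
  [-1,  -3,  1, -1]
J_3(0) ⊕ J_1(0)

The characteristic polynomial is
  det(x·I − A) = x^4

Eigenvalues and multiplicities (the geometric multiplicity of λ is n − rank(A − λI), which equals the number of Jordan blocks for λ):
  λ = 0: algebraic multiplicity = 4, geometric multiplicity = 2

Determining the block sizes for each eigenvalue:
  λ = 0: with am = 4 and gm = 2, the partition is not yet determined (e.g. several partitions of 4 into 2 parts exist). Let N = A − (0)·I. Computing rank(N^1) = 2, rank(N^2) = 1, rank(N^3) = 0; the number of blocks of size ≥ j is rank(N^{j−1}) − rank(N^j), giving [2, 1, 1]. So we have 1 block(s) of size 3, 1 block(s) of size 1 → block sizes [3, 1]

Assembling the blocks gives a Jordan form
J =
  [0, 1, 0, 0]
  [0, 0, 1, 0]
  [0, 0, 0, 0]
  [0, 0, 0, 0]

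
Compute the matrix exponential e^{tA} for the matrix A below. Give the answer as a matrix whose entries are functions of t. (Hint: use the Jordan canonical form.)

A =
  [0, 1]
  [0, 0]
e^{tA} =
  [1, t]
  [0, 1]

Strategy: write A = P · J · P⁻¹ where J is a Jordan canonical form, so e^{tA} = P · e^{tJ} · P⁻¹, and e^{tJ} can be computed block-by-block.

A has Jordan form
J =
  [0, 1]
  [0, 0]
(up to reordering of blocks).

Per-block formulas:
  For a 2×2 Jordan block J_2(0): exp(t · J_2(0)) = e^(0t)·(I + t·N), where N is the 2×2 nilpotent shift.

After assembling e^{tJ} and conjugating by P, we get:

e^{tA} =
  [1, t]
  [0, 1]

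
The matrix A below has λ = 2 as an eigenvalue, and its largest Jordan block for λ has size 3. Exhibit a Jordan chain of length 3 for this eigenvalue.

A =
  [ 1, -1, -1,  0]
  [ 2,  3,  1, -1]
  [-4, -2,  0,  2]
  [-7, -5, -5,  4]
A Jordan chain for λ = 2 of length 3:
v_1 = (3, 3, -6, 3)ᵀ
v_2 = (-1, 2, -4, -7)ᵀ
v_3 = (1, 0, 0, 0)ᵀ

Let N = A − (2)·I. We want v_3 with N^3 v_3 = 0 but N^2 v_3 ≠ 0; then v_{j-1} := N · v_j for j = 3, …, 2.

Pick v_3 = (1, 0, 0, 0)ᵀ.
Then v_2 = N · v_3 = (-1, 2, -4, -7)ᵀ.
Then v_1 = N · v_2 = (3, 3, -6, 3)ᵀ.

Sanity check: (A − (2)·I) v_1 = (0, 0, 0, 0)ᵀ = 0. ✓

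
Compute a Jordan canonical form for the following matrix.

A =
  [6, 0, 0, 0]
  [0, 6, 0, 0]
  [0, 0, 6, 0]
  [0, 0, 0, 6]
J_1(6) ⊕ J_1(6) ⊕ J_1(6) ⊕ J_1(6)

The characteristic polynomial is
  det(x·I − A) = x^4 - 24*x^3 + 216*x^2 - 864*x + 1296 = (x - 6)^4

Eigenvalues and multiplicities (the geometric multiplicity of λ is n − rank(A − λI), which equals the number of Jordan blocks for λ):
  λ = 6: algebraic multiplicity = 4, geometric multiplicity = 4

Determining the block sizes for each eigenvalue:
  λ = 6: gm = am = 4, so every block has size 1 → block sizes [1, 1, 1, 1]

Assembling the blocks gives a Jordan form
J =
  [6, 0, 0, 0]
  [0, 6, 0, 0]
  [0, 0, 6, 0]
  [0, 0, 0, 6]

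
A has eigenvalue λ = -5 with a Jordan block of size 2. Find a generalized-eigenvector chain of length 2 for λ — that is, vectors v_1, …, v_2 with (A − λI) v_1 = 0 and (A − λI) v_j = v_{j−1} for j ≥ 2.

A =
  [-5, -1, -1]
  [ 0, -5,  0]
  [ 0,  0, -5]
A Jordan chain for λ = -5 of length 2:
v_1 = (-1, 0, 0)ᵀ
v_2 = (0, 1, 0)ᵀ

Let N = A − (-5)·I. We want v_2 with N^2 v_2 = 0 but N^1 v_2 ≠ 0; then v_{j-1} := N · v_j for j = 2, …, 2.

Pick v_2 = (0, 1, 0)ᵀ.
Then v_1 = N · v_2 = (-1, 0, 0)ᵀ.

Sanity check: (A − (-5)·I) v_1 = (0, 0, 0)ᵀ = 0. ✓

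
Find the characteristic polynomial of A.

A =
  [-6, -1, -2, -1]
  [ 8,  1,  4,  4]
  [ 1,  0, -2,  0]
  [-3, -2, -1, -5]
x^4 + 12*x^3 + 54*x^2 + 108*x + 81

Expanding det(x·I − A) (e.g. by cofactor expansion or by noting that A is similar to its Jordan form J, which has the same characteristic polynomial as A) gives
  χ_A(x) = x^4 + 12*x^3 + 54*x^2 + 108*x + 81
which factors as (x + 3)^4. The eigenvalues (with algebraic multiplicities) are λ = -3 with multiplicity 4.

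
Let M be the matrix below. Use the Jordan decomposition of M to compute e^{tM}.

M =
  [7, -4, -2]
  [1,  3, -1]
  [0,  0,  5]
e^{tM} =
  [2*t*exp(5*t) + exp(5*t), -4*t*exp(5*t), -2*t*exp(5*t)]
  [t*exp(5*t), -2*t*exp(5*t) + exp(5*t), -t*exp(5*t)]
  [0, 0, exp(5*t)]

Strategy: write M = P · J · P⁻¹ where J is a Jordan canonical form, so e^{tM} = P · e^{tJ} · P⁻¹, and e^{tJ} can be computed block-by-block.

M has Jordan form
J =
  [5, 1, 0]
  [0, 5, 0]
  [0, 0, 5]
(up to reordering of blocks).

Per-block formulas:
  For a 2×2 Jordan block J_2(5): exp(t · J_2(5)) = e^(5t)·(I + t·N), where N is the 2×2 nilpotent shift.
  For a 1×1 block at λ = 5: exp(t · [5]) = [e^(5t)].

After assembling e^{tJ} and conjugating by P, we get:

e^{tM} =
  [2*t*exp(5*t) + exp(5*t), -4*t*exp(5*t), -2*t*exp(5*t)]
  [t*exp(5*t), -2*t*exp(5*t) + exp(5*t), -t*exp(5*t)]
  [0, 0, exp(5*t)]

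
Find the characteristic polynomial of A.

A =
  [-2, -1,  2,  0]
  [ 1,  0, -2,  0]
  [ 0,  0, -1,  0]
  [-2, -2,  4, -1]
x^4 + 4*x^3 + 6*x^2 + 4*x + 1

Expanding det(x·I − A) (e.g. by cofactor expansion or by noting that A is similar to its Jordan form J, which has the same characteristic polynomial as A) gives
  χ_A(x) = x^4 + 4*x^3 + 6*x^2 + 4*x + 1
which factors as (x + 1)^4. The eigenvalues (with algebraic multiplicities) are λ = -1 with multiplicity 4.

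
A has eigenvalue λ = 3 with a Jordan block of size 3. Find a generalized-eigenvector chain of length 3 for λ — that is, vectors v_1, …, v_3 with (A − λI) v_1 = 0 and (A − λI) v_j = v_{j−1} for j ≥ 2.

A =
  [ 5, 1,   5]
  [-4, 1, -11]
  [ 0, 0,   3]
A Jordan chain for λ = 3 of length 3:
v_1 = (-1, 2, 0)ᵀ
v_2 = (5, -11, 0)ᵀ
v_3 = (0, 0, 1)ᵀ

Let N = A − (3)·I. We want v_3 with N^3 v_3 = 0 but N^2 v_3 ≠ 0; then v_{j-1} := N · v_j for j = 3, …, 2.

Pick v_3 = (0, 0, 1)ᵀ.
Then v_2 = N · v_3 = (5, -11, 0)ᵀ.
Then v_1 = N · v_2 = (-1, 2, 0)ᵀ.

Sanity check: (A − (3)·I) v_1 = (0, 0, 0)ᵀ = 0. ✓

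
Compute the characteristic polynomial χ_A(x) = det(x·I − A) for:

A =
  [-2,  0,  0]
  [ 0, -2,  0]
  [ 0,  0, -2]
x^3 + 6*x^2 + 12*x + 8

Expanding det(x·I − A) (e.g. by cofactor expansion or by noting that A is similar to its Jordan form J, which has the same characteristic polynomial as A) gives
  χ_A(x) = x^3 + 6*x^2 + 12*x + 8
which factors as (x + 2)^3. The eigenvalues (with algebraic multiplicities) are λ = -2 with multiplicity 3.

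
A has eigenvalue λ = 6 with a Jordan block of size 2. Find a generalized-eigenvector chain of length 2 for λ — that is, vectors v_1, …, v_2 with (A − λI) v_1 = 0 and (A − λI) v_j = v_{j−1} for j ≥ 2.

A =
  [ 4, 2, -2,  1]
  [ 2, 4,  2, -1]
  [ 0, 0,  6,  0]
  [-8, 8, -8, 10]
A Jordan chain for λ = 6 of length 2:
v_1 = (-2, 2, 0, -8)ᵀ
v_2 = (1, 0, 0, 0)ᵀ

Let N = A − (6)·I. We want v_2 with N^2 v_2 = 0 but N^1 v_2 ≠ 0; then v_{j-1} := N · v_j for j = 2, …, 2.

Pick v_2 = (1, 0, 0, 0)ᵀ.
Then v_1 = N · v_2 = (-2, 2, 0, -8)ᵀ.

Sanity check: (A − (6)·I) v_1 = (0, 0, 0, 0)ᵀ = 0. ✓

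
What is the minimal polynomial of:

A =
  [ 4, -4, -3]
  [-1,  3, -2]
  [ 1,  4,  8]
x^3 - 15*x^2 + 75*x - 125

The characteristic polynomial is χ_A(x) = (x - 5)^3, so the eigenvalues are known. The minimal polynomial is
  m_A(x) = Π_λ (x − λ)^{k_λ}
where k_λ is the size of the *largest* Jordan block for λ (equivalently, the smallest k with (A − λI)^k v = 0 for every generalised eigenvector v of λ).

  λ = 5: largest Jordan block has size 3, contributing (x − 5)^3

So m_A(x) = (x - 5)^3 = x^3 - 15*x^2 + 75*x - 125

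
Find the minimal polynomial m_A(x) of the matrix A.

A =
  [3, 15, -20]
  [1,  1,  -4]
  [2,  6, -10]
x^2 + 4*x + 4

The characteristic polynomial is χ_A(x) = (x + 2)^3, so the eigenvalues are known. The minimal polynomial is
  m_A(x) = Π_λ (x − λ)^{k_λ}
where k_λ is the size of the *largest* Jordan block for λ (equivalently, the smallest k with (A − λI)^k v = 0 for every generalised eigenvector v of λ).

  λ = -2: largest Jordan block has size 2, contributing (x + 2)^2

So m_A(x) = (x + 2)^2 = x^2 + 4*x + 4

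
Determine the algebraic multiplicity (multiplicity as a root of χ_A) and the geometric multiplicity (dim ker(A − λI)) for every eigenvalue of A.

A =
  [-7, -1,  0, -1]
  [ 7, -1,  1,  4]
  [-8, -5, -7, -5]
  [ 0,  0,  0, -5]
λ = -5: alg = 4, geom = 2

Step 1 — factor the characteristic polynomial to read off the algebraic multiplicities:
  χ_A(x) = (x + 5)^4

Step 2 — compute geometric multiplicities via the rank-nullity identity g(λ) = n − rank(A − λI):
  rank(A − (-5)·I) = 2, so dim ker(A − (-5)·I) = n − 2 = 2

Summary:
  λ = -5: algebraic multiplicity = 4, geometric multiplicity = 2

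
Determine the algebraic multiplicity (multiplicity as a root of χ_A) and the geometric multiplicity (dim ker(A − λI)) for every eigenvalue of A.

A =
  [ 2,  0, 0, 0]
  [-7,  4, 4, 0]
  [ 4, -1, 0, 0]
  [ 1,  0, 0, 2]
λ = 2: alg = 4, geom = 2

Step 1 — factor the characteristic polynomial to read off the algebraic multiplicities:
  χ_A(x) = (x - 2)^4

Step 2 — compute geometric multiplicities via the rank-nullity identity g(λ) = n − rank(A − λI):
  rank(A − (2)·I) = 2, so dim ker(A − (2)·I) = n − 2 = 2

Summary:
  λ = 2: algebraic multiplicity = 4, geometric multiplicity = 2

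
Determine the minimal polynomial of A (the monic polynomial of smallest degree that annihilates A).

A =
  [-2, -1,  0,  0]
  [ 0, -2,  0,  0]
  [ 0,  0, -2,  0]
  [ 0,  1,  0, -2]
x^2 + 4*x + 4

The characteristic polynomial is χ_A(x) = (x + 2)^4, so the eigenvalues are known. The minimal polynomial is
  m_A(x) = Π_λ (x − λ)^{k_λ}
where k_λ is the size of the *largest* Jordan block for λ (equivalently, the smallest k with (A − λI)^k v = 0 for every generalised eigenvector v of λ).

  λ = -2: largest Jordan block has size 2, contributing (x + 2)^2

So m_A(x) = (x + 2)^2 = x^2 + 4*x + 4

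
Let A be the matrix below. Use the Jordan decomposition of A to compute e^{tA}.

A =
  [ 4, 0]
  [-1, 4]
e^{tA} =
  [exp(4*t), 0]
  [-t*exp(4*t), exp(4*t)]

Strategy: write A = P · J · P⁻¹ where J is a Jordan canonical form, so e^{tA} = P · e^{tJ} · P⁻¹, and e^{tJ} can be computed block-by-block.

A has Jordan form
J =
  [4, 1]
  [0, 4]
(up to reordering of blocks).

Per-block formulas:
  For a 2×2 Jordan block J_2(4): exp(t · J_2(4)) = e^(4t)·(I + t·N), where N is the 2×2 nilpotent shift.

After assembling e^{tJ} and conjugating by P, we get:

e^{tA} =
  [exp(4*t), 0]
  [-t*exp(4*t), exp(4*t)]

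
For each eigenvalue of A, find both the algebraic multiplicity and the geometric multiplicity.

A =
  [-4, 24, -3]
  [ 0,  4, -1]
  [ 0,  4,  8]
λ = -4: alg = 1, geom = 1; λ = 6: alg = 2, geom = 1

Step 1 — factor the characteristic polynomial to read off the algebraic multiplicities:
  χ_A(x) = (x - 6)^2*(x + 4)

Step 2 — compute geometric multiplicities via the rank-nullity identity g(λ) = n − rank(A − λI):
  rank(A − (-4)·I) = 2, so dim ker(A − (-4)·I) = n − 2 = 1
  rank(A − (6)·I) = 2, so dim ker(A − (6)·I) = n − 2 = 1

Summary:
  λ = -4: algebraic multiplicity = 1, geometric multiplicity = 1
  λ = 6: algebraic multiplicity = 2, geometric multiplicity = 1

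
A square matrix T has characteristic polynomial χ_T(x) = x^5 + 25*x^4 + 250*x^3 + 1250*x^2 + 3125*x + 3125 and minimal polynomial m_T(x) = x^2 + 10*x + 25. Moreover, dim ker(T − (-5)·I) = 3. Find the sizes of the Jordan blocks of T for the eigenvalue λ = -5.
Block sizes for λ = -5: [2, 2, 1]

Step 1 — from the characteristic polynomial, algebraic multiplicity of λ = -5 is 5. From dim ker(T − (-5)·I) = 3, there are exactly 3 Jordan blocks for λ = -5.
Step 2 — from the minimal polynomial, the factor (x + 5)^2 tells us the largest block for λ = -5 has size 2.
Step 3 — with total size 5, 3 blocks, and largest block 2, the block sizes (in nonincreasing order) are [2, 2, 1].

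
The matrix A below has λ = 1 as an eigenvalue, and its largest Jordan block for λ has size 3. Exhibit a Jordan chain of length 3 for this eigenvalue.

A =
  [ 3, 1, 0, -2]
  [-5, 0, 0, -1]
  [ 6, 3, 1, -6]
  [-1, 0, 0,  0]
A Jordan chain for λ = 1 of length 3:
v_1 = (1, -4, 3, -1)ᵀ
v_2 = (2, -5, 6, -1)ᵀ
v_3 = (1, 0, 0, 0)ᵀ

Let N = A − (1)·I. We want v_3 with N^3 v_3 = 0 but N^2 v_3 ≠ 0; then v_{j-1} := N · v_j for j = 3, …, 2.

Pick v_3 = (1, 0, 0, 0)ᵀ.
Then v_2 = N · v_3 = (2, -5, 6, -1)ᵀ.
Then v_1 = N · v_2 = (1, -4, 3, -1)ᵀ.

Sanity check: (A − (1)·I) v_1 = (0, 0, 0, 0)ᵀ = 0. ✓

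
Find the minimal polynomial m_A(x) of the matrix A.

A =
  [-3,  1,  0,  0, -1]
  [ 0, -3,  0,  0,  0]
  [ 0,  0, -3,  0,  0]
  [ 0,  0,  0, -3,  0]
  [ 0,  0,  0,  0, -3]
x^2 + 6*x + 9

The characteristic polynomial is χ_A(x) = (x + 3)^5, so the eigenvalues are known. The minimal polynomial is
  m_A(x) = Π_λ (x − λ)^{k_λ}
where k_λ is the size of the *largest* Jordan block for λ (equivalently, the smallest k with (A − λI)^k v = 0 for every generalised eigenvector v of λ).

  λ = -3: largest Jordan block has size 2, contributing (x + 3)^2

So m_A(x) = (x + 3)^2 = x^2 + 6*x + 9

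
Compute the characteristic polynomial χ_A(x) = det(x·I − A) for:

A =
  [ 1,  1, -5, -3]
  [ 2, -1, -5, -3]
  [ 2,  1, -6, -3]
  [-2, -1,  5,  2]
x^4 + 4*x^3 + 6*x^2 + 4*x + 1

Expanding det(x·I − A) (e.g. by cofactor expansion or by noting that A is similar to its Jordan form J, which has the same characteristic polynomial as A) gives
  χ_A(x) = x^4 + 4*x^3 + 6*x^2 + 4*x + 1
which factors as (x + 1)^4. The eigenvalues (with algebraic multiplicities) are λ = -1 with multiplicity 4.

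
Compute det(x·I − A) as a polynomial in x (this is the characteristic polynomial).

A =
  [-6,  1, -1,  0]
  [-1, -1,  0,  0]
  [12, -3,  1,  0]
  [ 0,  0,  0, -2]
x^4 + 8*x^3 + 24*x^2 + 32*x + 16

Expanding det(x·I − A) (e.g. by cofactor expansion or by noting that A is similar to its Jordan form J, which has the same characteristic polynomial as A) gives
  χ_A(x) = x^4 + 8*x^3 + 24*x^2 + 32*x + 16
which factors as (x + 2)^4. The eigenvalues (with algebraic multiplicities) are λ = -2 with multiplicity 4.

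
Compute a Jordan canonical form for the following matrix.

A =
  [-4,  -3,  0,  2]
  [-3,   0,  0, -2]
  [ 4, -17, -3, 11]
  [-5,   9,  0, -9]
J_2(-5) ⊕ J_2(-3)

The characteristic polynomial is
  det(x·I − A) = x^4 + 16*x^3 + 94*x^2 + 240*x + 225 = (x + 3)^2*(x + 5)^2

Eigenvalues and multiplicities (the geometric multiplicity of λ is n − rank(A − λI), which equals the number of Jordan blocks for λ):
  λ = -5: algebraic multiplicity = 2, geometric multiplicity = 1
  λ = -3: algebraic multiplicity = 2, geometric multiplicity = 1

Determining the block sizes for each eigenvalue:
  λ = -5: one block (gm = 1), so the single block has size am = 2 → block sizes [2]
  λ = -3: one block (gm = 1), so the single block has size am = 2 → block sizes [2]

Assembling the blocks gives a Jordan form
J =
  [-5,  1,  0,  0]
  [ 0, -5,  0,  0]
  [ 0,  0, -3,  1]
  [ 0,  0,  0, -3]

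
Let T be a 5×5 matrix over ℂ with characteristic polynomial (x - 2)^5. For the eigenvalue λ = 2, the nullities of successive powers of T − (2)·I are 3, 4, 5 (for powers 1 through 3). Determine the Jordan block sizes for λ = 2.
Block sizes for λ = 2: [3, 1, 1]

From the dimensions of kernels of powers, the number of Jordan blocks of size at least j is d_j − d_{j−1} where d_j = dim ker(N^j) (with d_0 = 0). Computing the differences gives [3, 1, 1].
The number of blocks of size exactly k is (#blocks of size ≥ k) − (#blocks of size ≥ k + 1), so the partition is: 2 block(s) of size 1, 1 block(s) of size 3.
In nonincreasing order the block sizes are [3, 1, 1].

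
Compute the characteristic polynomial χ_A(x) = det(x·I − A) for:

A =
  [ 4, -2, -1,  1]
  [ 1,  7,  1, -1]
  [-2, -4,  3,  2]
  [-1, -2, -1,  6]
x^4 - 20*x^3 + 150*x^2 - 500*x + 625

Expanding det(x·I − A) (e.g. by cofactor expansion or by noting that A is similar to its Jordan form J, which has the same characteristic polynomial as A) gives
  χ_A(x) = x^4 - 20*x^3 + 150*x^2 - 500*x + 625
which factors as (x - 5)^4. The eigenvalues (with algebraic multiplicities) are λ = 5 with multiplicity 4.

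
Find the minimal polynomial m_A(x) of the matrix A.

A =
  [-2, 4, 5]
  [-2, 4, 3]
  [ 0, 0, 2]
x^3 - 4*x^2 + 4*x

The characteristic polynomial is χ_A(x) = x*(x - 2)^2, so the eigenvalues are known. The minimal polynomial is
  m_A(x) = Π_λ (x − λ)^{k_λ}
where k_λ is the size of the *largest* Jordan block for λ (equivalently, the smallest k with (A − λI)^k v = 0 for every generalised eigenvector v of λ).

  λ = 0: largest Jordan block has size 1, contributing (x − 0)
  λ = 2: largest Jordan block has size 2, contributing (x − 2)^2

So m_A(x) = x*(x - 2)^2 = x^3 - 4*x^2 + 4*x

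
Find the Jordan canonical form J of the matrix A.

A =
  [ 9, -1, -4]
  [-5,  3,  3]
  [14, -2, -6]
J_3(2)

The characteristic polynomial is
  det(x·I − A) = x^3 - 6*x^2 + 12*x - 8 = (x - 2)^3

Eigenvalues and multiplicities (the geometric multiplicity of λ is n − rank(A − λI), which equals the number of Jordan blocks for λ):
  λ = 2: algebraic multiplicity = 3, geometric multiplicity = 1

Determining the block sizes for each eigenvalue:
  λ = 2: one block (gm = 1), so the single block has size am = 3 → block sizes [3]

Assembling the blocks gives a Jordan form
J =
  [2, 1, 0]
  [0, 2, 1]
  [0, 0, 2]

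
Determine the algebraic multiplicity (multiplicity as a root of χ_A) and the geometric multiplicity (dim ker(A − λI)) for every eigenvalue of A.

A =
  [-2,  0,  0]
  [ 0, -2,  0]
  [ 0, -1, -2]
λ = -2: alg = 3, geom = 2

Step 1 — factor the characteristic polynomial to read off the algebraic multiplicities:
  χ_A(x) = (x + 2)^3

Step 2 — compute geometric multiplicities via the rank-nullity identity g(λ) = n − rank(A − λI):
  rank(A − (-2)·I) = 1, so dim ker(A − (-2)·I) = n − 1 = 2

Summary:
  λ = -2: algebraic multiplicity = 3, geometric multiplicity = 2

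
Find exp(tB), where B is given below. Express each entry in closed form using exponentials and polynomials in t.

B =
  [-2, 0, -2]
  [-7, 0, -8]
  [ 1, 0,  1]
e^{tB} =
  [-1 + 2*exp(-t), 0, -2 + 2*exp(-t)]
  [-t - 6 + 6*exp(-t), 1, -2*t - 6 + 6*exp(-t)]
  [1 - exp(-t), 0, 2 - exp(-t)]

Strategy: write B = P · J · P⁻¹ where J is a Jordan canonical form, so e^{tB} = P · e^{tJ} · P⁻¹, and e^{tJ} can be computed block-by-block.

B has Jordan form
J =
  [-1, 0, 0]
  [ 0, 0, 1]
  [ 0, 0, 0]
(up to reordering of blocks).

Per-block formulas:
  For a 1×1 block at λ = -1: exp(t · [-1]) = [e^(-1t)].
  For a 2×2 Jordan block J_2(0): exp(t · J_2(0)) = e^(0t)·(I + t·N), where N is the 2×2 nilpotent shift.

After assembling e^{tJ} and conjugating by P, we get:

e^{tB} =
  [-1 + 2*exp(-t), 0, -2 + 2*exp(-t)]
  [-t - 6 + 6*exp(-t), 1, -2*t - 6 + 6*exp(-t)]
  [1 - exp(-t), 0, 2 - exp(-t)]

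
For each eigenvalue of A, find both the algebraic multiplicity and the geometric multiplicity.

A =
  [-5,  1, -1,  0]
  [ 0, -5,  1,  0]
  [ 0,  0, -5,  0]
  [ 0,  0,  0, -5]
λ = -5: alg = 4, geom = 2

Step 1 — factor the characteristic polynomial to read off the algebraic multiplicities:
  χ_A(x) = (x + 5)^4

Step 2 — compute geometric multiplicities via the rank-nullity identity g(λ) = n − rank(A − λI):
  rank(A − (-5)·I) = 2, so dim ker(A − (-5)·I) = n − 2 = 2

Summary:
  λ = -5: algebraic multiplicity = 4, geometric multiplicity = 2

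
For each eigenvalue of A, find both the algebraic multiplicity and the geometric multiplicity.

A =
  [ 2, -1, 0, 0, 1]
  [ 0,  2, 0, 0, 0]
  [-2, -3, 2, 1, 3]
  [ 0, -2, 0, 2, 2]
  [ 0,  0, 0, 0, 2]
λ = 2: alg = 5, geom = 3

Step 1 — factor the characteristic polynomial to read off the algebraic multiplicities:
  χ_A(x) = (x - 2)^5

Step 2 — compute geometric multiplicities via the rank-nullity identity g(λ) = n − rank(A − λI):
  rank(A − (2)·I) = 2, so dim ker(A − (2)·I) = n − 2 = 3

Summary:
  λ = 2: algebraic multiplicity = 5, geometric multiplicity = 3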